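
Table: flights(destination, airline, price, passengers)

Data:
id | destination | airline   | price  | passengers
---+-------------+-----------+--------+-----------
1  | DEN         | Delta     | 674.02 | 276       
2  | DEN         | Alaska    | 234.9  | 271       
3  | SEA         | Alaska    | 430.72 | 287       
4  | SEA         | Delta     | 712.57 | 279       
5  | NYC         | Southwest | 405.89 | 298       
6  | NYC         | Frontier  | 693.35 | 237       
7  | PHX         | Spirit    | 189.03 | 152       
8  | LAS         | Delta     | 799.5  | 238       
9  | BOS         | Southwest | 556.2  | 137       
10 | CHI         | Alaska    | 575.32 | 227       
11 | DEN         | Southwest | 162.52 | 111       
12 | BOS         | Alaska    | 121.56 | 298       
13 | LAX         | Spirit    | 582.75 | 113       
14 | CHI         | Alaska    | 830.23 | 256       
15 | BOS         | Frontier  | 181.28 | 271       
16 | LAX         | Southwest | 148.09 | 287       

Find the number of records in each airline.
SELECT airline, COUNT(*) as count
FROM flights
GROUP BY airline

Result:
  Alaska: 5
  Delta: 3
  Frontier: 2
  Southwest: 4
  Spirit: 2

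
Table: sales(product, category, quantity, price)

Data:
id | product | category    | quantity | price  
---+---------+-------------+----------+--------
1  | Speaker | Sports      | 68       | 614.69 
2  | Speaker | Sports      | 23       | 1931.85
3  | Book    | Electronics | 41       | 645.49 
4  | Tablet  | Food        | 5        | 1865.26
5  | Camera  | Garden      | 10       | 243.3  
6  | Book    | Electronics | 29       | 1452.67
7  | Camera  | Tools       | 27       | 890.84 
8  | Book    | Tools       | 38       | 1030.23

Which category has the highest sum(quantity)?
SELECT category, SUM(quantity) as val
FROM sales
GROUP BY category
ORDER BY val DESC
LIMIT 1

Result: Sports with sum(quantity) = 91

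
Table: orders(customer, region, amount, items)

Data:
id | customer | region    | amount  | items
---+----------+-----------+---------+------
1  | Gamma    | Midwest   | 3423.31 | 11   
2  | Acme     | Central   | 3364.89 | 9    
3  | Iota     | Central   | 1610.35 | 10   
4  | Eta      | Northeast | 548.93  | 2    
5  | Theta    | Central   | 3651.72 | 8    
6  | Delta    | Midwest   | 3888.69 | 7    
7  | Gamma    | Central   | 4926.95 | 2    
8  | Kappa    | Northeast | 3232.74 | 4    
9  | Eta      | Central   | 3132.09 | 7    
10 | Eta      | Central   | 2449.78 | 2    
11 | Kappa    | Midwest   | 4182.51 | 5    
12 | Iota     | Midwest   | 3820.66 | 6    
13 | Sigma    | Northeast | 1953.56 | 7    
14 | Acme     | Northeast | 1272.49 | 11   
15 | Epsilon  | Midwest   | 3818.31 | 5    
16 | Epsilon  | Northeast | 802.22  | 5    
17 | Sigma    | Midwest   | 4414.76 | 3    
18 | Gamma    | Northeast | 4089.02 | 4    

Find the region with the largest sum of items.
SELECT region, SUM(items) as val
FROM orders
GROUP BY region
ORDER BY val DESC
LIMIT 1

Result: Central with sum(items) = 38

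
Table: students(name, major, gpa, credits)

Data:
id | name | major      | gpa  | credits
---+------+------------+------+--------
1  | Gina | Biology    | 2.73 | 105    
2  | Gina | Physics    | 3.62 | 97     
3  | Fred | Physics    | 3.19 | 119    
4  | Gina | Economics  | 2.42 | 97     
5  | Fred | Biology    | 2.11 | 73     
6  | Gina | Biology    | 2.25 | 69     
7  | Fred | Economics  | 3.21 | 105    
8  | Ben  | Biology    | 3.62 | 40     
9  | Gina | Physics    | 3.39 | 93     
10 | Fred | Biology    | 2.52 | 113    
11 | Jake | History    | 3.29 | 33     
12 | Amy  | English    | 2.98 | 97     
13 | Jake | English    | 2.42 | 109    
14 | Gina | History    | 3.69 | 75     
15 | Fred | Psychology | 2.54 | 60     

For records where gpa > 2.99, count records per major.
SELECT major, COUNT(*)
FROM students
WHERE gpa > 2.99
GROUP BY major

Note: WHERE filters rows before grouping.

Result:
  Biology: 1
  Economics: 1
  History: 2
  Physics: 3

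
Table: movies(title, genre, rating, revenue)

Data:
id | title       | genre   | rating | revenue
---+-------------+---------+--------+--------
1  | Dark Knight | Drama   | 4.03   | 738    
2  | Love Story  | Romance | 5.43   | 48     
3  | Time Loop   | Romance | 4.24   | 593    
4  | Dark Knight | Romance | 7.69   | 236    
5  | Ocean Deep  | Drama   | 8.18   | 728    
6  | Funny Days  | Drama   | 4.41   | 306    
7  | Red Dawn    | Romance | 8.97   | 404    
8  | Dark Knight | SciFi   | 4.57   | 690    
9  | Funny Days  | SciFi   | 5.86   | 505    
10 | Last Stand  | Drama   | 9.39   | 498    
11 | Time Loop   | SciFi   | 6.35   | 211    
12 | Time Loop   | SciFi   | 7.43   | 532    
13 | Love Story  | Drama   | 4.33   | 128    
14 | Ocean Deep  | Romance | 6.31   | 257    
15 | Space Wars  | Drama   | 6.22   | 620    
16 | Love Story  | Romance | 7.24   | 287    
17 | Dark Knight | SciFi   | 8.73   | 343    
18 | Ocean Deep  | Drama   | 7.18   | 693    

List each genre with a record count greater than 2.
SELECT genre, COUNT(*) as cnt
FROM movies
GROUP BY genre
HAVING COUNT(*) > 2

Result:
  Drama: 7
  Romance: 6
  SciFi: 5

Note: HAVING filters groups after aggregation, WHERE filters rows before.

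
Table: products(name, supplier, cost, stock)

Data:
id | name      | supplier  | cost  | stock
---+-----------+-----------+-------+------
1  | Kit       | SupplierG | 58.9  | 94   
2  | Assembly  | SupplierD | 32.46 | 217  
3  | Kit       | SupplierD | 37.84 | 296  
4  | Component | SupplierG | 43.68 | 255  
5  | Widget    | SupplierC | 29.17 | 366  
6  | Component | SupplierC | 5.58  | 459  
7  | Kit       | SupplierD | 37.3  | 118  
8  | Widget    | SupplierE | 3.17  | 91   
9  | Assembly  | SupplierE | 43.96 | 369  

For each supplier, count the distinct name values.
SELECT supplier, COUNT(DISTINCT name)
FROM products
GROUP BY supplier

Result:
  SupplierC: 2 distinct
  SupplierD: 2 distinct
  SupplierE: 2 distinct
  SupplierG: 2 distinct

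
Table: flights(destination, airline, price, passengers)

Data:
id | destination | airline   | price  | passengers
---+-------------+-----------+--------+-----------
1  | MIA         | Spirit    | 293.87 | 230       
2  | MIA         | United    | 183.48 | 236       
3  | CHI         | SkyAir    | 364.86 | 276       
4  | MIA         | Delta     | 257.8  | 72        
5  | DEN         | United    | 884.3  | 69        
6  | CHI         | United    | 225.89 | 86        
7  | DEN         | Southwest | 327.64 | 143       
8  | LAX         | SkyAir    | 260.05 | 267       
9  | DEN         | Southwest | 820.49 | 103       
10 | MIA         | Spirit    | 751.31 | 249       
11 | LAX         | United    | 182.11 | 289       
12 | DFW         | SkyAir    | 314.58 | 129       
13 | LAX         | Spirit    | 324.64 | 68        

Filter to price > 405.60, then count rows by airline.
SELECT airline, COUNT(*)
FROM flights
WHERE price > 405.60
GROUP BY airline

Note: WHERE filters rows before grouping.

Result:
  Southwest: 1
  Spirit: 1
  United: 1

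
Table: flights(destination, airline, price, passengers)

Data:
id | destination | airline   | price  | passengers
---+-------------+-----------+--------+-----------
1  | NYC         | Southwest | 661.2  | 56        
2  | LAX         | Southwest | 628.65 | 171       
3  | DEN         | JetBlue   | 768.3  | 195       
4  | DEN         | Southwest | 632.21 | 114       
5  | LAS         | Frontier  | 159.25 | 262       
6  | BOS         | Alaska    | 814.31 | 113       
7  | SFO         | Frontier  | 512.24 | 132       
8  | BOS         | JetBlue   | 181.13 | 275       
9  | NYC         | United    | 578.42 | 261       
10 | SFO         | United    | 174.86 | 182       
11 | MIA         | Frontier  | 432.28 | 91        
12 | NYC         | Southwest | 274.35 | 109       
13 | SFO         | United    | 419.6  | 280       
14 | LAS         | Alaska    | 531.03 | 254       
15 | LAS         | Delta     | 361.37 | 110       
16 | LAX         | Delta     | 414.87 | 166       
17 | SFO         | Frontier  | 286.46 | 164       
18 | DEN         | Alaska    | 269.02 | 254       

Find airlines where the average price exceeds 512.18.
SELECT airline, AVG(price)
FROM flights
GROUP BY airline
HAVING AVG(price) > 512.18

Result:
  Alaska: avg=538.12
  Southwest: avg=549.10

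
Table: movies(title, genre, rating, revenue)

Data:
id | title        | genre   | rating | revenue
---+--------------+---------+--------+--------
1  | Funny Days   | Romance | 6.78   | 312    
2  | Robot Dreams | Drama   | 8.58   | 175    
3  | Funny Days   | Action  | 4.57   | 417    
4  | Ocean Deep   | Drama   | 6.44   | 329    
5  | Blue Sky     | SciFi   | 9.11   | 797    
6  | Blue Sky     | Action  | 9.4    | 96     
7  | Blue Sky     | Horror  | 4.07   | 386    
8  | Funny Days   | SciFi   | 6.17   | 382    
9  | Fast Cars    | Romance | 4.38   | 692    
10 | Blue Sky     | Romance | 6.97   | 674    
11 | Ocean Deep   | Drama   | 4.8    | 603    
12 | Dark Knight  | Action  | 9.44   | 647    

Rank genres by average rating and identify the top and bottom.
SELECT genre, AVG(rating)
FROM movies
GROUP BY genre
ORDER BY AVG(rating)

All groups:
  Horror: 4.07
  Romance: 6.04
  Drama: 6.61
  SciFi: 7.64
  Action: 7.80

Highest: Action (7.80)
Lowest: Horror (4.07)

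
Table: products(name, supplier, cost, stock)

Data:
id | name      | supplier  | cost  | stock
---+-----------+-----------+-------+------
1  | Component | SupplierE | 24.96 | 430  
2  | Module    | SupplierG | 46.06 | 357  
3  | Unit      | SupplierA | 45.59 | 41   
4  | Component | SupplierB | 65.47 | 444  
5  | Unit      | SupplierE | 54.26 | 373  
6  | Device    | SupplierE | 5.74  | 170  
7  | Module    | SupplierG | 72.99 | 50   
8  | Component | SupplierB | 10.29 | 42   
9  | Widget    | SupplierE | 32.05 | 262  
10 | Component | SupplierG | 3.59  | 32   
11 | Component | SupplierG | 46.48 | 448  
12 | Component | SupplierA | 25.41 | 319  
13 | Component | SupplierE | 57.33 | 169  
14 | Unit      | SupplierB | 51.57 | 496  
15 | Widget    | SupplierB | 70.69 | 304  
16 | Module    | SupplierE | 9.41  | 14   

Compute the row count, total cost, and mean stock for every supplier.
SELECT supplier,
       COUNT(*) as cnt,
       SUM(cost) as total_cost,
       AVG(stock) as avg_stock
FROM products
GROUP BY supplier

Result:
  SupplierA: 2 records, 71.00 total cost, 180.00 avg stock
  SupplierB: 4 records, 198.02 total cost, 321.50 avg stock
  SupplierE: 6 records, 183.75 total cost, 236.33 avg stock
  SupplierG: 4 records, 169.12 total cost, 221.75 avg stock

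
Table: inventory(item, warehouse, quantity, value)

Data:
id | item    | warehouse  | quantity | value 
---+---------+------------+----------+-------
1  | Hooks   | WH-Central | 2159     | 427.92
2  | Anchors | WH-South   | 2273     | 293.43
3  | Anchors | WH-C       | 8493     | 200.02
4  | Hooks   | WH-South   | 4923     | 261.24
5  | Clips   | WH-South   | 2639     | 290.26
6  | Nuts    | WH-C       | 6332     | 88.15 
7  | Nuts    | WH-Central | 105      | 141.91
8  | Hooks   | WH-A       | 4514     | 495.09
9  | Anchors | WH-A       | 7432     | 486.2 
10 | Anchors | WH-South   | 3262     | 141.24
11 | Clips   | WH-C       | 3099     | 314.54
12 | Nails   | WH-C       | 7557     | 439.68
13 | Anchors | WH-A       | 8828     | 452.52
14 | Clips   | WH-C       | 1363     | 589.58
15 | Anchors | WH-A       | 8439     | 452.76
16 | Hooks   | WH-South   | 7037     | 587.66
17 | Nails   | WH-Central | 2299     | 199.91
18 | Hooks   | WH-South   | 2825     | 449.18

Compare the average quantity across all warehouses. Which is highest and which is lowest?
SELECT warehouse, AVG(quantity)
FROM inventory
GROUP BY warehouse
ORDER BY AVG(quantity)

All groups:
  WH-Central: 1521.00
  WH-South: 3826.50
  WH-C: 5368.80
  WH-A: 7303.25

Highest: WH-A (7303.25)
Lowest: WH-Central (1521.00)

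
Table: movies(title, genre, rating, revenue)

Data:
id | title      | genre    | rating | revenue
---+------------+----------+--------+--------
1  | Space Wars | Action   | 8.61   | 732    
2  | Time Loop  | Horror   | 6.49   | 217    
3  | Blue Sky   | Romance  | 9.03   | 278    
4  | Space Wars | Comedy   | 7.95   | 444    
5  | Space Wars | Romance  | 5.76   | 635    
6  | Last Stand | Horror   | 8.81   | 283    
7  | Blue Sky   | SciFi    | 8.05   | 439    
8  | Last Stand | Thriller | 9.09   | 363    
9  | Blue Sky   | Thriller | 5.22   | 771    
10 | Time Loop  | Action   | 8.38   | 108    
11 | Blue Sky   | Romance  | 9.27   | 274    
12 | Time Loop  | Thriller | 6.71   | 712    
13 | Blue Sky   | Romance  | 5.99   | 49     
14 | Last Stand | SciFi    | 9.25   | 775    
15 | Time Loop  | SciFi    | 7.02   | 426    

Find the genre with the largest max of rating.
SELECT genre, MAX(rating) as val
FROM movies
GROUP BY genre
ORDER BY val DESC
LIMIT 1

Result: Romance with max(rating) = 9.27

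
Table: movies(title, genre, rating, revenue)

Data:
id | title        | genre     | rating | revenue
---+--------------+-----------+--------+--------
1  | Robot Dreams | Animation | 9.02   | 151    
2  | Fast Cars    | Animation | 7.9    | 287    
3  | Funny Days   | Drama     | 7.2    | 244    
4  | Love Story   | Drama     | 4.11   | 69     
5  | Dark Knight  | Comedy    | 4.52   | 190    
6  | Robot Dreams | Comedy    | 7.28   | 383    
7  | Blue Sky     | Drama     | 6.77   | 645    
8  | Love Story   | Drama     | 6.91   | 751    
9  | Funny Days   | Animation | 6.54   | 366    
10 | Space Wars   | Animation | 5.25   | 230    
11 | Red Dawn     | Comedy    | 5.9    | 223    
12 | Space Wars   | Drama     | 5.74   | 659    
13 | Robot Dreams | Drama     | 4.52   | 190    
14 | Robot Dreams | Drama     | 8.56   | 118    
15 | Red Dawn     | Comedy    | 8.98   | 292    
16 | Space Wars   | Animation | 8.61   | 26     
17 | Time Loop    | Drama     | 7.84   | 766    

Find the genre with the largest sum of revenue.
SELECT genre, SUM(revenue) as val
FROM movies
GROUP BY genre
ORDER BY val DESC
LIMIT 1

Result: Drama with sum(revenue) = 3442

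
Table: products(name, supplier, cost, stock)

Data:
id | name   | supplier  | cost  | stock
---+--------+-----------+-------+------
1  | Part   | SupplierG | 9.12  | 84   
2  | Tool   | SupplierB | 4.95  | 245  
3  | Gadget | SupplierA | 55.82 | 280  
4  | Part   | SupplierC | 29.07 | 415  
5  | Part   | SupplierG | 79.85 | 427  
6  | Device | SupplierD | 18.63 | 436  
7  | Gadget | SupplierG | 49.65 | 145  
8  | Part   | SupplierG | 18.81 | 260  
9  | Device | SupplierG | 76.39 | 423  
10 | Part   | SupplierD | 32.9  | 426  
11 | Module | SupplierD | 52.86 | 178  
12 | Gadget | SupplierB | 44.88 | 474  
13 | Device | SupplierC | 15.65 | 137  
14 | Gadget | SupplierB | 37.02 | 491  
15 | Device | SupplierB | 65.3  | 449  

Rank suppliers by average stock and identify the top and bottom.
SELECT supplier, AVG(stock)
FROM products
GROUP BY supplier
ORDER BY AVG(stock)

All groups:
  SupplierG: 267.80
  SupplierC: 276.00
  SupplierA: 280.00
  SupplierD: 346.67
  SupplierB: 414.75

Highest: SupplierB (414.75)
Lowest: SupplierG (267.80)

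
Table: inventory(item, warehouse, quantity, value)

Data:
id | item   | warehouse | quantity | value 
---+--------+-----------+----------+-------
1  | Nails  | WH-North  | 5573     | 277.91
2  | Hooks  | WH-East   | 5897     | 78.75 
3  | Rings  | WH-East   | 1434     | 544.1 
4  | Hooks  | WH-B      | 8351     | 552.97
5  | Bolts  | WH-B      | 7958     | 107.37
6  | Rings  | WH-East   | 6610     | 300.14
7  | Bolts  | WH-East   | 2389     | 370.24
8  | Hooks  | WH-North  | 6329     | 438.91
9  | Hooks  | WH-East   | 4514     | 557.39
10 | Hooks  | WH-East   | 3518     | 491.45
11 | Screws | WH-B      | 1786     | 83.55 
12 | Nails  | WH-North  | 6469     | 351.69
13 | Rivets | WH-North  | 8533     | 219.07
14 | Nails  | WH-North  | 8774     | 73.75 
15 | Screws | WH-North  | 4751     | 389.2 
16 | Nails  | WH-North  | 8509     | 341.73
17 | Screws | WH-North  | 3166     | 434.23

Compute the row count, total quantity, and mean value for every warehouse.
SELECT warehouse,
       COUNT(*) as cnt,
       SUM(quantity) as total_quantity,
       AVG(value) as avg_value
FROM inventory
GROUP BY warehouse

Result:
  WH-B: 3 records, 18095 total quantity, 247.96 avg value
  WH-East: 6 records, 24362 total quantity, 390.35 avg value
  WH-North: 8 records, 52104 total quantity, 315.81 avg value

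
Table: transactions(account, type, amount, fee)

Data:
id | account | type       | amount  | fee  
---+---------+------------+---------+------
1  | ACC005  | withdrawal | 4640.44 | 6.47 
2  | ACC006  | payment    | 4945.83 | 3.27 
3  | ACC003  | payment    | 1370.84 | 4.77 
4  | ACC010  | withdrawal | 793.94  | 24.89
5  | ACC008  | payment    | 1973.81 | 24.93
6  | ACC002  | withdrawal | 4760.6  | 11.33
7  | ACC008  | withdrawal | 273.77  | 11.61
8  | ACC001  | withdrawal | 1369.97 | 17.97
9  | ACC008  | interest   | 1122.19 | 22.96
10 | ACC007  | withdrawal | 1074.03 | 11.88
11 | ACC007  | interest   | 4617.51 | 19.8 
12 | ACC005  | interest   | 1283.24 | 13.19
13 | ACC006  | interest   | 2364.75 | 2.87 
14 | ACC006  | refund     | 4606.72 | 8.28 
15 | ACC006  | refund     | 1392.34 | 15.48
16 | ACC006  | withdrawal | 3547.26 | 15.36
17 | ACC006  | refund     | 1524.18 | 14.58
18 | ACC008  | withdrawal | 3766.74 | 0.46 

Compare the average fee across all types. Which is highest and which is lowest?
SELECT type, AVG(fee)
FROM transactions
GROUP BY type
ORDER BY AVG(fee)

All groups:
  payment: 10.99
  withdrawal: 12.50
  refund: 12.78
  interest: 14.71

Highest: interest (14.71)
Lowest: payment (10.99)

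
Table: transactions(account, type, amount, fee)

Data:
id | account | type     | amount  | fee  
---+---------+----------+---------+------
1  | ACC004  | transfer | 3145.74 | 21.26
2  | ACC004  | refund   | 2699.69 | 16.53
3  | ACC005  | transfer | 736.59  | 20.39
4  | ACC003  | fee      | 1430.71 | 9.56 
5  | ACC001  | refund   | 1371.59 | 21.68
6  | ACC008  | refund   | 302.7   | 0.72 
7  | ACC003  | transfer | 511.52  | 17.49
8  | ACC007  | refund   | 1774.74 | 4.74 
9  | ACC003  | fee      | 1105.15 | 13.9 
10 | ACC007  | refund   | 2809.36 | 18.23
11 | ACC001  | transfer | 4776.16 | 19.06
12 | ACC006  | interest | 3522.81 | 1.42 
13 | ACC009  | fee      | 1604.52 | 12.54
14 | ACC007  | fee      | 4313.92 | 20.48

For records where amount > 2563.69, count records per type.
SELECT type, COUNT(*)
FROM transactions
WHERE amount > 2563.69
GROUP BY type

Note: WHERE filters rows before grouping.

Result:
  fee: 1
  interest: 1
  refund: 2
  transfer: 2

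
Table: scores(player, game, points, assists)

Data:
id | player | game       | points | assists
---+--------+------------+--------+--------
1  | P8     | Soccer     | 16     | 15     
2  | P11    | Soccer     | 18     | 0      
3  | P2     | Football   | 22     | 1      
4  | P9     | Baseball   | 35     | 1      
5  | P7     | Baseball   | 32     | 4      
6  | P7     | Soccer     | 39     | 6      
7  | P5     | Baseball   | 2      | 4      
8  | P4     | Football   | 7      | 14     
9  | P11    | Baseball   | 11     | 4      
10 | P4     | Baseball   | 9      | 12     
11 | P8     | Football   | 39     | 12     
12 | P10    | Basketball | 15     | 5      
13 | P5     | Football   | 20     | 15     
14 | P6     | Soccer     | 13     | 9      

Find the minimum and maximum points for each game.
SELECT game, MIN(points), MAX(points)
FROM scores
GROUP BY game

Result:
  Baseball: min=2, max=35
  Basketball: min=15, max=15
  Football: min=7, max=39
  Soccer: min=13, max=39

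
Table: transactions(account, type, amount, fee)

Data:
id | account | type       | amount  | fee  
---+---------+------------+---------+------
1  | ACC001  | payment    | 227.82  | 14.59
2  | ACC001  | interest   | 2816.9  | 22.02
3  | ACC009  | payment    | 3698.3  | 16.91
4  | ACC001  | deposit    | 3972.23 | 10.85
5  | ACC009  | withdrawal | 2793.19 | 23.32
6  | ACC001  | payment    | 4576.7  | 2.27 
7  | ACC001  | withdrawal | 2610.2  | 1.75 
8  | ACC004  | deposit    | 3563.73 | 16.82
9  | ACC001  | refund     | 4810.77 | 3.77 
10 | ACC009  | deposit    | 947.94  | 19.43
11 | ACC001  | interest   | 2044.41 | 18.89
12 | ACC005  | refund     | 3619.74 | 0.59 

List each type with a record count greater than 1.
SELECT type, COUNT(*) as cnt
FROM transactions
GROUP BY type
HAVING COUNT(*) > 1

Result:
  deposit: 3
  interest: 2
  payment: 3
  refund: 2
  withdrawal: 2

Note: HAVING filters groups after aggregation, WHERE filters rows before.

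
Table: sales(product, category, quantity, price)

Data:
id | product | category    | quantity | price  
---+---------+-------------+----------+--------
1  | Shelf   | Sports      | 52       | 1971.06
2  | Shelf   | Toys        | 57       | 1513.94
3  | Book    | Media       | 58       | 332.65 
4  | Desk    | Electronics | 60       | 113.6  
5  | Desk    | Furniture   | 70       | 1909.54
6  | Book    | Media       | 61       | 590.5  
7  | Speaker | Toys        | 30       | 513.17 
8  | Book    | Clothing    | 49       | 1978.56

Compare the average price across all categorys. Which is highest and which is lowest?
SELECT category, AVG(price)
FROM sales
GROUP BY category
ORDER BY AVG(price)

All groups:
  Electronics: 113.60
  Media: 461.58
  Toys: 1013.56
  Furniture: 1909.54
  Sports: 1971.06
  Clothing: 1978.56

Highest: Clothing (1978.56)
Lowest: Electronics (113.60)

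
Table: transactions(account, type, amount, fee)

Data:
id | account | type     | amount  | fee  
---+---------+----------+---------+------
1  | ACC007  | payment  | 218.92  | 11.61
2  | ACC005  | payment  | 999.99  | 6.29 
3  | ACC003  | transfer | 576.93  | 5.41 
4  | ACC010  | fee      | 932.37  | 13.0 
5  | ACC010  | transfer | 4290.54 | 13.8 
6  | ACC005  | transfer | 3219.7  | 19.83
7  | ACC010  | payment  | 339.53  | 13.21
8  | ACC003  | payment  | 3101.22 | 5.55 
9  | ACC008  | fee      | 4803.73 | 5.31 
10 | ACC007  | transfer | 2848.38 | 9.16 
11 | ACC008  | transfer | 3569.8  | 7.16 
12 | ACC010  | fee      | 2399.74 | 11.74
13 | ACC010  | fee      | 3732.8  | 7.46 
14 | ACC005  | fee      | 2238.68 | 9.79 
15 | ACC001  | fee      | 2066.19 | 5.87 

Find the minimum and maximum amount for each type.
SELECT type, MIN(amount), MAX(amount)
FROM transactions
GROUP BY type

Result:
  fee: min=932.37, max=4803.73
  payment: min=218.92, max=3101.22
  transfer: min=576.93, max=4290.54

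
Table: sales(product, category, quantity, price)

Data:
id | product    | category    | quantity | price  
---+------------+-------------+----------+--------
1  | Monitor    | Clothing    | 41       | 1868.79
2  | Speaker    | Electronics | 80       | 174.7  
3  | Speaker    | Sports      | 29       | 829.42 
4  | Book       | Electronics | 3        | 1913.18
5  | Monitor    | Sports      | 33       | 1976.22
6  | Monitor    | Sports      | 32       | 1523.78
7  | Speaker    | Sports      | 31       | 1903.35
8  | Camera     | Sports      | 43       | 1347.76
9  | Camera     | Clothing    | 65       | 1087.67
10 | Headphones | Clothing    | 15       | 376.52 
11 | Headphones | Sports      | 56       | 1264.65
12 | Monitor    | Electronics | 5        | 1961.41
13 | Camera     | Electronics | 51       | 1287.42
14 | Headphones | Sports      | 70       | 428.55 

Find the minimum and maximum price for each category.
SELECT category, MIN(price), MAX(price)
FROM sales
GROUP BY category

Result:
  Clothing: min=376.52, max=1868.79
  Electronics: min=174.70, max=1961.41
  Sports: min=428.55, max=1976.22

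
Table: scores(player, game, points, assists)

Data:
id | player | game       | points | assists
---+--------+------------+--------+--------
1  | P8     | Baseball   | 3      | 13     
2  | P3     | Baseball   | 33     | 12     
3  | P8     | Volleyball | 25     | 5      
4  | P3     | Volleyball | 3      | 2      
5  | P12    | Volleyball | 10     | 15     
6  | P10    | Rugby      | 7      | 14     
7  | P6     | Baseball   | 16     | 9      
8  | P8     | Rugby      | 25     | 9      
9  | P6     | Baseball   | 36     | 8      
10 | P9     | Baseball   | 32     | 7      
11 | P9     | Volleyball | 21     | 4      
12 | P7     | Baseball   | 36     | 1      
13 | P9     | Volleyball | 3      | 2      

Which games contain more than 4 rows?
SELECT game, COUNT(*) as cnt
FROM scores
GROUP BY game
HAVING COUNT(*) > 4

Result:
  Baseball: 6
  Volleyball: 5

Note: HAVING filters groups after aggregation, WHERE filters rows before.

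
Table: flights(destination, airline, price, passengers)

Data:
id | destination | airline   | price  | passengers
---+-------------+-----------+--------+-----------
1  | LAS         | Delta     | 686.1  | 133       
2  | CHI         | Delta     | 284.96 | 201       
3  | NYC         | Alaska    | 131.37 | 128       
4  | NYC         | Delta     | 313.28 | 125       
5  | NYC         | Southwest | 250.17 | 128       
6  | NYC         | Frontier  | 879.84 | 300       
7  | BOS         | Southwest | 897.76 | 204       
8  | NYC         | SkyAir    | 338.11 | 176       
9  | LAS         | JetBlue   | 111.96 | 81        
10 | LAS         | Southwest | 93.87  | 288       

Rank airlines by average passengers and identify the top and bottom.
SELECT airline, AVG(passengers)
FROM flights
GROUP BY airline
ORDER BY AVG(passengers)

All groups:
  JetBlue: 81.00
  Alaska: 128.00
  Delta: 153.00
  SkyAir: 176.00
  Southwest: 206.67
  Frontier: 300.00

Highest: Frontier (300.00)
Lowest: JetBlue (81.00)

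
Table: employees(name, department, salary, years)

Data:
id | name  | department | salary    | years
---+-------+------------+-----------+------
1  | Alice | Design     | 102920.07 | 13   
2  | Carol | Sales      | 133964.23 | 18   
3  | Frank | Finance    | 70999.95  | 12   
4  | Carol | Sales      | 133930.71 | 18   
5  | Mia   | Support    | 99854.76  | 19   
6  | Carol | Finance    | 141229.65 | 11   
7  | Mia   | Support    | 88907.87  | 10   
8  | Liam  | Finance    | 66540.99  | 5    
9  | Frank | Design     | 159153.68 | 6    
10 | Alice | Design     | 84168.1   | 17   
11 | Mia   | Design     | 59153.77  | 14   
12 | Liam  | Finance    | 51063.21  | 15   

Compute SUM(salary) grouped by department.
SELECT department, SUM(salary) as result
FROM employees
GROUP BY department

Result:
  Design: 405395.62
  Finance: 329833.80
  Sales: 267894.94
  Support: 188762.63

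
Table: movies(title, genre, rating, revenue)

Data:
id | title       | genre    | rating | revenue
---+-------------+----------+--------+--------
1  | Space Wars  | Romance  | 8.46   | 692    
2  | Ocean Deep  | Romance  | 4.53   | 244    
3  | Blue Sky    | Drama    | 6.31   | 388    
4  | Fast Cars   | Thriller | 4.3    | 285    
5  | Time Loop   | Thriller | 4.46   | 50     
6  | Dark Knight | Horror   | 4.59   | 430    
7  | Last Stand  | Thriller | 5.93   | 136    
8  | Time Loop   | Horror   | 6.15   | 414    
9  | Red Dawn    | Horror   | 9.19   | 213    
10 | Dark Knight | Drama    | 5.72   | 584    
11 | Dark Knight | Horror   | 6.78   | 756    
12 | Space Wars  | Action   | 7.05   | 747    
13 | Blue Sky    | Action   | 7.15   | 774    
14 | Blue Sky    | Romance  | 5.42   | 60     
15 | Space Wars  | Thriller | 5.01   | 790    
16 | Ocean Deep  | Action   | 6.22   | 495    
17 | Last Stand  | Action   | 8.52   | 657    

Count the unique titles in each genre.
SELECT genre, COUNT(DISTINCT title)
FROM movies
GROUP BY genre

Result:
  Action: 4 distinct
  Drama: 2 distinct
  Horror: 3 distinct
  Romance: 3 distinct
  Thriller: 4 distinct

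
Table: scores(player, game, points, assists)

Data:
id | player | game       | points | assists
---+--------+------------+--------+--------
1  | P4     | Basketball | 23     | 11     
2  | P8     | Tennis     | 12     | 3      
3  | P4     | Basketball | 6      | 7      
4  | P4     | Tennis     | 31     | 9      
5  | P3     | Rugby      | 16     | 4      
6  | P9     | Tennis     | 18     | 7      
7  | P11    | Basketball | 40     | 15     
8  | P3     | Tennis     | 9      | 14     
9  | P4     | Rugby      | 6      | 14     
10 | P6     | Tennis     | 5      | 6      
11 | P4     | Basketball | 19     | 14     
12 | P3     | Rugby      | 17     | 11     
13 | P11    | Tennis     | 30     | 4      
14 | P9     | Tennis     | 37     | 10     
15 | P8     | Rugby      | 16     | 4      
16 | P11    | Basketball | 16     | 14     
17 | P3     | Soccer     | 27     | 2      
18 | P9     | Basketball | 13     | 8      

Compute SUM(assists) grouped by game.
SELECT game, SUM(assists) as result
FROM scores
GROUP BY game

Result:
  Basketball: 69
  Rugby: 33
  Soccer: 2
  Tennis: 53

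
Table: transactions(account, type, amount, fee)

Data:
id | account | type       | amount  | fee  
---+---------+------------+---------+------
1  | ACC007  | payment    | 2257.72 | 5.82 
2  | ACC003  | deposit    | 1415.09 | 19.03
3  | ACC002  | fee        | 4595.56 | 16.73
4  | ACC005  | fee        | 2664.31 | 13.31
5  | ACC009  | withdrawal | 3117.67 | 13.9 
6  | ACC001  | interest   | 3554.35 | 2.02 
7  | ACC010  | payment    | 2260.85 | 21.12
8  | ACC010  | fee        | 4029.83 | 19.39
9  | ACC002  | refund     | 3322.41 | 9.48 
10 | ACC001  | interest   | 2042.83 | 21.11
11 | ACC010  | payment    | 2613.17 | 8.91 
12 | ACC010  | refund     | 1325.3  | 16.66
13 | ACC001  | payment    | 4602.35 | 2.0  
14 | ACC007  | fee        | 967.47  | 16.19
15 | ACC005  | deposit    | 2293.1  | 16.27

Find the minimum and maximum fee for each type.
SELECT type, MIN(fee), MAX(fee)
FROM transactions
GROUP BY type

Result:
  deposit: min=16.27, max=19.03
  fee: min=13.31, max=19.39
  interest: min=2.02, max=21.11
  payment: min=2.00, max=21.12
  refund: min=9.48, max=16.66
  withdrawal: min=13.90, max=13.90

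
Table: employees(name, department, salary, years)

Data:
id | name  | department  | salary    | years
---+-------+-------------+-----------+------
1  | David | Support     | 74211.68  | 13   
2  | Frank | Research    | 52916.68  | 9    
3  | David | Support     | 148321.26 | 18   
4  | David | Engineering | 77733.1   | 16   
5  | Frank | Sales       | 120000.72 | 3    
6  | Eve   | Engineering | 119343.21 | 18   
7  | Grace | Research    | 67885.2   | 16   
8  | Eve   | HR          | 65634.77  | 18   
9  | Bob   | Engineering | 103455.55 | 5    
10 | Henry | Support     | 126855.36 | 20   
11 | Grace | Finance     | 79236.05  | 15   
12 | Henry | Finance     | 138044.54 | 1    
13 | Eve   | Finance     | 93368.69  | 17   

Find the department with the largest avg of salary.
SELECT department, AVG(salary) as val
FROM employees
GROUP BY department
ORDER BY val DESC
LIMIT 1

Result: Sales with avg(salary) = 120000.72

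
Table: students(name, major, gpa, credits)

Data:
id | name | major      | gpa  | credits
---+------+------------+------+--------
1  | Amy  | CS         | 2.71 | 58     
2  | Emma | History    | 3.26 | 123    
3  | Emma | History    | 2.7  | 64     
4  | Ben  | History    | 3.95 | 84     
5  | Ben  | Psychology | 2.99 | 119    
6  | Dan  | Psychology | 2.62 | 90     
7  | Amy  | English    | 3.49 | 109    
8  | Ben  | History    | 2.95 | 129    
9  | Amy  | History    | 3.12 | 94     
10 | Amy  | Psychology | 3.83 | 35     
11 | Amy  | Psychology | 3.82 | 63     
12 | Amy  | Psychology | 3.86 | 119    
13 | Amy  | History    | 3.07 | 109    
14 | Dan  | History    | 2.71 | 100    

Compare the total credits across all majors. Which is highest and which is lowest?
SELECT major, SUM(credits)
FROM students
GROUP BY major
ORDER BY SUM(credits)

All groups:
  CS: 58
  English: 109
  Psychology: 426
  History: 703

Highest: History (703)
Lowest: CS (58)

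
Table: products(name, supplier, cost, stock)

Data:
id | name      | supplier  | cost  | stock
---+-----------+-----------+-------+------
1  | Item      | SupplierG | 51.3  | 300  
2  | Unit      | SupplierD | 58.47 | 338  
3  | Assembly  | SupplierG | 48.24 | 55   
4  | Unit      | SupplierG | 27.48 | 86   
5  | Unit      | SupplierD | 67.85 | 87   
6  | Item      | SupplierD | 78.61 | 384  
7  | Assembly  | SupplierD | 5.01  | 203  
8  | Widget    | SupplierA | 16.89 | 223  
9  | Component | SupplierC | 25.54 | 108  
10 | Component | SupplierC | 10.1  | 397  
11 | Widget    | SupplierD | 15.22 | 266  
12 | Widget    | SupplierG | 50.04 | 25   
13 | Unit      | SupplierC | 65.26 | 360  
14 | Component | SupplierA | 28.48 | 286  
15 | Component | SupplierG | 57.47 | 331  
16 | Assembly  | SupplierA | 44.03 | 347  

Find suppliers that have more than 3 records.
SELECT supplier, COUNT(*) as cnt
FROM products
GROUP BY supplier
HAVING COUNT(*) > 3

Result:
  SupplierD: 5
  SupplierG: 5

Note: HAVING filters groups after aggregation, WHERE filters rows before.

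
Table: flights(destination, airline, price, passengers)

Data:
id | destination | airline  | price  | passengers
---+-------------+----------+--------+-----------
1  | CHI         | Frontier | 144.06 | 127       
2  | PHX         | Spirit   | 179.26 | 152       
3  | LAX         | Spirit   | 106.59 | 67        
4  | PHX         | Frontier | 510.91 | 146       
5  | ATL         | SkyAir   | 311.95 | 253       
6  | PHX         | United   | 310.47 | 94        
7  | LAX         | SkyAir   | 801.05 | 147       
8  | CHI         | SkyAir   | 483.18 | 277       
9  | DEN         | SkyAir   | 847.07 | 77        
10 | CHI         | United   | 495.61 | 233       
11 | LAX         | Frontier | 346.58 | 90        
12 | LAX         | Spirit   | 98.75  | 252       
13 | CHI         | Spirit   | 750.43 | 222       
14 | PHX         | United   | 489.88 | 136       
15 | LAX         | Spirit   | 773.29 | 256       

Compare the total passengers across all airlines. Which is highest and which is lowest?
SELECT airline, SUM(passengers)
FROM flights
GROUP BY airline
ORDER BY SUM(passengers)

All groups:
  Frontier: 363
  United: 463
  SkyAir: 754
  Spirit: 949

Highest: Spirit (949)
Lowest: Frontier (363)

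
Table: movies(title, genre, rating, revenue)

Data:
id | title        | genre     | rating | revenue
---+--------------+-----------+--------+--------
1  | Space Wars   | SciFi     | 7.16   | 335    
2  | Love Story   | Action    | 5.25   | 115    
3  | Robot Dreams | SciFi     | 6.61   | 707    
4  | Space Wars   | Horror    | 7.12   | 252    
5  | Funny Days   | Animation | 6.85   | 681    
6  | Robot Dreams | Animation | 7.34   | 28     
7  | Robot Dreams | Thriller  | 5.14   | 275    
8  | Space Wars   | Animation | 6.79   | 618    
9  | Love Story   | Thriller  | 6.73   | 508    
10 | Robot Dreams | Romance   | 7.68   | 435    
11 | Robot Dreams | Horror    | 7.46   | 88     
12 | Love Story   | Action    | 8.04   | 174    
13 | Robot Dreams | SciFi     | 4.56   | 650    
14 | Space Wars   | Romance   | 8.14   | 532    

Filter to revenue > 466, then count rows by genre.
SELECT genre, COUNT(*)
FROM movies
WHERE revenue > 466
GROUP BY genre

Note: WHERE filters rows before grouping.

Result:
  Animation: 2
  Romance: 1
  SciFi: 2
  Thriller: 1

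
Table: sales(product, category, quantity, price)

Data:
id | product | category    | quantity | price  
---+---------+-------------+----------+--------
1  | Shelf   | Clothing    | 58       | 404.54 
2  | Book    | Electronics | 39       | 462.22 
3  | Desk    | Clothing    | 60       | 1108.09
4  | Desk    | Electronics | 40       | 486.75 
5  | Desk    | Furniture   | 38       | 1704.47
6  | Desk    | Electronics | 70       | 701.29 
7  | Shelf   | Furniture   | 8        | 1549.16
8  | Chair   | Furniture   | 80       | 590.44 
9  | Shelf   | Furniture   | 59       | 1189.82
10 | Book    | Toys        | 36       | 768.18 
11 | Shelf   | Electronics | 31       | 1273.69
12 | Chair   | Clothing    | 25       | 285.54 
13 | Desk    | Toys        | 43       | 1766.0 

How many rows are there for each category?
SELECT category, COUNT(*) as count
FROM sales
GROUP BY category

Result:
  Clothing: 3
  Electronics: 4
  Furniture: 4
  Toys: 2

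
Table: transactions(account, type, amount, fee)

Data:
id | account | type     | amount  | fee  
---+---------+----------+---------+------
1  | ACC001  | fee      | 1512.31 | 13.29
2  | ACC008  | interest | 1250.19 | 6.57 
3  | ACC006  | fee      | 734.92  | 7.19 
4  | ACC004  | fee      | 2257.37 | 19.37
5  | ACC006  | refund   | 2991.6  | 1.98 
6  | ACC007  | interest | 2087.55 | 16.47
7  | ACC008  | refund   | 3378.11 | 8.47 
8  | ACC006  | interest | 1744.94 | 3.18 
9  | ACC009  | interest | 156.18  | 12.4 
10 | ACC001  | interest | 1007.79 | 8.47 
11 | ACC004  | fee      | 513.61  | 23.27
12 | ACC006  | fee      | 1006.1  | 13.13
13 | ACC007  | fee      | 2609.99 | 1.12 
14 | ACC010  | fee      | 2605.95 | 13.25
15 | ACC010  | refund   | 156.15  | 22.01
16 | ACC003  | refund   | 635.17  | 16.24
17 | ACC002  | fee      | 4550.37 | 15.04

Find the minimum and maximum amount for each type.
SELECT type, MIN(amount), MAX(amount)
FROM transactions
GROUP BY type

Result:
  fee: min=513.61, max=4550.37
  interest: min=156.18, max=2087.55
  refund: min=156.15, max=3378.11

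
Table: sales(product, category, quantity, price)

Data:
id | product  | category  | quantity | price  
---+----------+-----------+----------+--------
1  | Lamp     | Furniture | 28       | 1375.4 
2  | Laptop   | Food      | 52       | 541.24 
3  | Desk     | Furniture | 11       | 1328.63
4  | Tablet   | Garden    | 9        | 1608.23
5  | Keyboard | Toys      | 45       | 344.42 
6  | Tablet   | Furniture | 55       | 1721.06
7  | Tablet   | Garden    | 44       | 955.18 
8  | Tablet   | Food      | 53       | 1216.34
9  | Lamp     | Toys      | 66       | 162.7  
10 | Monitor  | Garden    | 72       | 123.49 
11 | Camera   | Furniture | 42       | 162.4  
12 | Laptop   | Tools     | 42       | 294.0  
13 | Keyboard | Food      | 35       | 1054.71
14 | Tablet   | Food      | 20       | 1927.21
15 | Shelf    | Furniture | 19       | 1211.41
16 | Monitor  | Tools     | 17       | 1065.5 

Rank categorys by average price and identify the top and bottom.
SELECT category, AVG(price)
FROM sales
GROUP BY category
ORDER BY AVG(price)

All groups:
  Toys: 253.56
  Tools: 679.75
  Garden: 895.63
  Furniture: 1159.78
  Food: 1184.88

Highest: Food (1184.88)
Lowest: Toys (253.56)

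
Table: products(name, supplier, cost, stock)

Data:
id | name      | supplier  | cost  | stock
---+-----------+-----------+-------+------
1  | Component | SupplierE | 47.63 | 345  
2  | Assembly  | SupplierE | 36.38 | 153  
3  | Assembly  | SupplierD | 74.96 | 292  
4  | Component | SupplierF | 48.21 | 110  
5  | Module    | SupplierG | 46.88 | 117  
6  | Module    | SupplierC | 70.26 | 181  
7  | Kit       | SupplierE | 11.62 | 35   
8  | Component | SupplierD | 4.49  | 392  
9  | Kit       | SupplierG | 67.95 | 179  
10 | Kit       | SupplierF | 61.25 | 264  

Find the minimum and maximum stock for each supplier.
SELECT supplier, MIN(stock), MAX(stock)
FROM products
GROUP BY supplier

Result:
  SupplierC: min=181, max=181
  SupplierD: min=292, max=392
  SupplierE: min=35, max=345
  SupplierF: min=110, max=264
  SupplierG: min=117, max=179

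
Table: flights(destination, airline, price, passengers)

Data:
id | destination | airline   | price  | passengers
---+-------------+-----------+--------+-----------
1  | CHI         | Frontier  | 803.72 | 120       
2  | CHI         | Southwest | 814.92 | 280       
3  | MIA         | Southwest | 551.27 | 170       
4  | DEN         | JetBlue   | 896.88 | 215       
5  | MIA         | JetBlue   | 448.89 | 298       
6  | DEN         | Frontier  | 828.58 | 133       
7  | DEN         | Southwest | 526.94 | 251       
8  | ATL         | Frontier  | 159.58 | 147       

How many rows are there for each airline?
SELECT airline, COUNT(*) as count
FROM flights
GROUP BY airline

Result:
  Frontier: 3
  JetBlue: 2
  Southwest: 3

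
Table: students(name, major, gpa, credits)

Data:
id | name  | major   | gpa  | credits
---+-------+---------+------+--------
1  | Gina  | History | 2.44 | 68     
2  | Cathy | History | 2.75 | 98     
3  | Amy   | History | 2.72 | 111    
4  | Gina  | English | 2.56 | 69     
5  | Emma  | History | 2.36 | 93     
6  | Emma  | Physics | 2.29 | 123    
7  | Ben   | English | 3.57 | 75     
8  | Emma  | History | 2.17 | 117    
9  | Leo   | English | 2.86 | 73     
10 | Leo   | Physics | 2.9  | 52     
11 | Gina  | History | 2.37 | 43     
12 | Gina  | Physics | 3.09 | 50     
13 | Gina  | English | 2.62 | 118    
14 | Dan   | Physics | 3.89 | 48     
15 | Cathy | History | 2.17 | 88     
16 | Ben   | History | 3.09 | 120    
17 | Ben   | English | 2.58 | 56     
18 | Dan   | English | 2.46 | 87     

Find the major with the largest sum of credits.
SELECT major, SUM(credits) as val
FROM students
GROUP BY major
ORDER BY val DESC
LIMIT 1

Result: History with sum(credits) = 738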